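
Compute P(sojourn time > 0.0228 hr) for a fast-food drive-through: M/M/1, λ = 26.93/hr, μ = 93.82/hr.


W ~ Exponential(μ−λ) for M/M/1.
μ − λ = 93.82 − 26.93 = 66.8900
P(W > t) = e^{−(μ−λ)t} = e^{−1.5251} = 0.217601

Final: 0.217601


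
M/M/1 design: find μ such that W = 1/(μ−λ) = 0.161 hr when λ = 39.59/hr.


W = 1/(μ−λ) ⇒ μ − λ = 1/W = 1/0.161 = 6.2112
μ = λ + 1/W = 39.59 + 6.2112 = 45.8012 per hr

Final: 45.8012 /hr


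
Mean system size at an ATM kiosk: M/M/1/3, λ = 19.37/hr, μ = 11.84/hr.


ρ = 19.37/11.84 = 1.6360
L = ρ[1 − (K+1)ρ^K + Kρ^(K+1)] / [(1−ρ)(1−ρ^(K+1))]
Numerator: 1.6360·(1 − 4·4.378585 + 3·7.163276) = 8.139799
Denominator: (-0.6360)·(-6.163276) = 3.919718
L = 8.139799/3.919718 = 2.0766

Final: 2.0766


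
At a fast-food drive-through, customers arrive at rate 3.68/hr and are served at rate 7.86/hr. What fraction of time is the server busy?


ρ = λ/μ = 3.68/7.86 = 0.4682

Final: 0.4682


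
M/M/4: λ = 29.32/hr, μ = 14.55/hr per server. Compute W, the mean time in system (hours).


a = 2.0151; ρ = 0.5038; P₀ = 0.128306
Lq = P₀·a^c·ρ/(c!(1−ρ)²) = 0.18036
Wq = Lq/λ = 0.18036/29.32 = 0.006151 hr
W = Wq + 1/μ = 0.006151 + 0.06873 = 0.07488 hr

Final: 0.07488 hr


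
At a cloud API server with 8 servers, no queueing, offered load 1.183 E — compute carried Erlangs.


B(8,1.183) = 0.00002915 (Erlang-B)
Carried load = a(1 − B) = 1.183·(1 − 0.00002915) = 1.183·0.999971 = 1.1830 E

Final: 1.1830 Erlangs


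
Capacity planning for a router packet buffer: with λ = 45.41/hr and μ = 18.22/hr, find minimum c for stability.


Stability requires cμ > λ ⇔ c > λ/μ.
λ/μ = 45.41/18.22 = 2.4923
Minimum integer c = ⌊2.4923⌋ + 1 = 3
Check: 3·18.22 = 54.66 > 45.41, while 2·18.22 = 36.44 ≤ 45.41

Final: 3 servers


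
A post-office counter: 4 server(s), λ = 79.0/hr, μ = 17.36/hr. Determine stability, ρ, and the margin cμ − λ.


Total capacity cμ = 4·17.36 = 69.44/hr
ρ = λ/(cμ) = 79.0/69.44 = 1.1377
Stable ⇔ ρ < 1: NO
Spare capacity = cμ − λ = 69.44 − 79.0 = -9.56/hr

Final: ρ = 1.1377; unstable; margin = -9.56/hr


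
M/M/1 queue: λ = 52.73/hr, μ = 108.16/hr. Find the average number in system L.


ρ = λ/μ = 52.73/108.16 = 0.4875
L = ρ/(1−ρ) = 0.4875/(1 − 0.4875) = 0.4875/0.5125 = 0.9513

Final: 0.9513


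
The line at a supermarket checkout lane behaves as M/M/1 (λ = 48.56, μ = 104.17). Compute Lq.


ρ = 48.56/104.17 = 0.4662
Lq = ρ²/(1−ρ) = 0.2173/0.5338 = 0.4071

Final: 0.4071


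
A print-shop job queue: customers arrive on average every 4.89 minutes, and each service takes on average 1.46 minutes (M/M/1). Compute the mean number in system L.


λ = 60/4.89 = 12.2699 /hr
μ = 60/1.46 = 41.0959 /hr
ρ = λ/μ = 12.2699/41.0959 = 0.2986
L = ρ/(1−ρ) = 0.2986/0.7014 = 0.4257

Final: 0.4257


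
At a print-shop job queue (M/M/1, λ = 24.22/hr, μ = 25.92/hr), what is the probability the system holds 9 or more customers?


ρ = 24.22/25.92 = 0.9344
P(N ≥ n) = ρ^n = 0.9344^9 = 0.543066

Final: 0.543066


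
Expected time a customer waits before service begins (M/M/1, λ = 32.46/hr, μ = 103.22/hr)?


ρ = 32.46/103.22 = 0.3145
Wq = ρ/(μ−λ) = 0.3145/(103.22 − 32.46) = 0.3145/70.76 = 0.004444 hr

Final: 0.004444 hr


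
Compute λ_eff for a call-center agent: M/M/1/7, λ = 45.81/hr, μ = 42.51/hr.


ρ = 1.0776; P_K = (1−ρ)ρ^7/(1−ρ^8) = 0.160029
λ_eff = λ(1 − P_K) = 45.81·(1 − 0.160029) = 45.81·0.839971 = 38.4791 /hr

Final: 38.4791 /hr


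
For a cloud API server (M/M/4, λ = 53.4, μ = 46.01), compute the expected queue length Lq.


a = λ/μ = 1.1606; ρ = a/4 = 0.2902
P₀ = 0.312382
Lq = P₀·a^c·ρ / (c!·(1−ρ)²) = 0.312382·1.81450·0.2902/(24·0.50388)
= 0.01360

Final: 0.01360


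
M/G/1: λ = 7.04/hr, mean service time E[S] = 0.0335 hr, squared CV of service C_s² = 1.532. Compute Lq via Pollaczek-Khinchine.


ρ = λ·E[S] = 7.04·0.0335 = 0.2358
Lq = ρ²(1+C_s²)/(2(1−ρ)) = 0.05562·(1+1.532)/(2·0.7642)
= 0.05562·2.5320/1.5283 = 0.09215

Final: 0.09215


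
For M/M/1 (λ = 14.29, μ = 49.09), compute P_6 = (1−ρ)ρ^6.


ρ = 14.29/49.09 = 0.2911
P_n = (1−ρ)·ρ^n = (1 − 0.2911)·0.2911^6 = 0.7089·0.0006085 = 0.0004313

Final: 0.0004313


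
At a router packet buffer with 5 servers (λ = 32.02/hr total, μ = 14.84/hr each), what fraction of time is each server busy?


ρ = λ/(cμ) = 32.02/(5·14.84) = 32.02/74.20 = 0.4315

Final: 0.4315


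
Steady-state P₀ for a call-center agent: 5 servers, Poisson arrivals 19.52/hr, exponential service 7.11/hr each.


a = λ/μ = 19.52/7.11 = 2.7454; ρ = a/c = 0.5491
Σ_{k=0}^{4} a^k/k! (terms k=0..4) = 1.00000 + 2.74543 + 3.76869 + 3.44889 + 2.36717 = 13.33018
Tail: a^5/(5!(1−ρ)) = 155.97359/(120·0.4509) = 2.88254
P₀ = 1/(13.33018 + 2.88254) = 1/16.21272 = 0.061680

Final: 0.061680


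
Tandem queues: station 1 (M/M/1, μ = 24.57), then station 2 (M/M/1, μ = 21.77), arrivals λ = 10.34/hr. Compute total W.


Each node sees arrival rate λ = 10.34/hr (tandem ⇒ throughput preserved).
W₁ = 1/(μ₁−λ) = 1/(24.57−10.34) = 0.07027 hr
W₂ = 1/(μ₂−λ) = 1/(21.77−10.34) = 0.08749 hr
W_total = W₁ + W₂ = 0.07027 + 0.08749 = 0.15776 hr

Final: 0.15776 hr


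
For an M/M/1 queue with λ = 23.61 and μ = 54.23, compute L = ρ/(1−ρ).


ρ = λ/μ = 23.61/54.23 = 0.4354
L = ρ/(1−ρ) = 0.4354/(1 − 0.4354) = 0.4354/0.5646 = 0.7711

Final: 0.7711


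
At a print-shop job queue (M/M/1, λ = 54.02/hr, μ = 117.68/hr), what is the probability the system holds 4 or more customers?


ρ = 54.02/117.68 = 0.4590
P(N ≥ n) = ρ^n = 0.4590^4 = 0.044403

Final: 0.044403


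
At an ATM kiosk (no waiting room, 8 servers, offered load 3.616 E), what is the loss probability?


B(c,a) = (a^c/c!) / Σ_{k=0}^{c} a^k/k!
a^8/8! = 0.724948
Σ terms (k=0..8): 1.00000 + 3.61600 + 6.53773 + 7.88014 + 7.12365 + 5.15182 + 3.10483 + 1.60387 + 0.72495 = 36.742986
B = 0.724948/36.742986 = 0.019730

Final: 0.019730


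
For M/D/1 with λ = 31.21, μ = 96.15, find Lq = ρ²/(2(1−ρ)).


ρ = 31.21/96.15 = 0.3246
M/D/1: Lq = ρ²/(2(1−ρ)) = 0.1054/(2·0.6754) = 0.07800

Final: 0.07800


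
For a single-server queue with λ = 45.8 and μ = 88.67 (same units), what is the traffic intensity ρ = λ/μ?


ρ = λ/μ = 45.8/88.67 = 0.5165

Final: 0.5165


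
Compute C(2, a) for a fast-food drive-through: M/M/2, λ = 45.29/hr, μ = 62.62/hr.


a = λ/μ = 0.7233; ρ = a/2 = 0.3616
P₀ = 0.468832 (from M/M/c formula)
C(c,a) = [a^c/(c!(1−ρ))]·P₀ = [0.52309/(2·0.6384)]·0.468832
= 0.40971·0.468832 = 0.192084

Final: 0.192084


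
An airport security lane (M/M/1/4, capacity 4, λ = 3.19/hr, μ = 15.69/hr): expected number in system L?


ρ = 3.19/15.69 = 0.2033
L = ρ[1 − (K+1)ρ^K + Kρ^(K+1)] / [(1−ρ)(1−ρ^(K+1))]
Numerator: 0.2033·(1 − 5·0.001709 + 4·0.0003474) = 0.201860
Denominator: (0.7967)·(0.999653) = 0.796409
L = 0.201860/0.796409 = 0.2535

Final: 0.2535


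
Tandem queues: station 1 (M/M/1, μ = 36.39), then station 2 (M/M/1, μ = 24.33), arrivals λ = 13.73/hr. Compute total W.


Each node sees arrival rate λ = 13.73/hr (tandem ⇒ throughput preserved).
W₁ = 1/(μ₁−λ) = 1/(36.39−13.73) = 0.04413 hr
W₂ = 1/(μ₂−λ) = 1/(24.33−13.73) = 0.09434 hr
W_total = W₁ + W₂ = 0.04413 + 0.09434 = 0.13847 hr

Final: 0.13847 hr


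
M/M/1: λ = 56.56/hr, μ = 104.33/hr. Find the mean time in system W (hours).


W = 1/(μ−λ) = 1/(104.33 − 56.56) = 1/47.77 = 0.02093 hr

Final: 0.02093 hr


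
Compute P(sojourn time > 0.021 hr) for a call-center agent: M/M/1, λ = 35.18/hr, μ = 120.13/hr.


W ~ Exponential(μ−λ) for M/M/1.
μ − λ = 120.13 − 35.18 = 84.9500
P(W > t) = e^{−(μ−λ)t} = e^{−1.7839} = 0.167973

Final: 0.167973


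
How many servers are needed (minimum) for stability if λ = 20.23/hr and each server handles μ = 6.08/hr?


Stability requires cμ > λ ⇔ c > λ/μ.
λ/μ = 20.23/6.08 = 3.3273
Minimum integer c = ⌊3.3273⌋ + 1 = 4
Check: 4·6.08 = 24.32 > 20.23, while 3·6.08 = 18.24 ≤ 20.23

Final: 4 servers


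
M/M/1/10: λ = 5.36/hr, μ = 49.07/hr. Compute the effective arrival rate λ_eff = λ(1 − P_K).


ρ = 0.1092; P_K = (1−ρ)ρ^10/(1−ρ^11) = 2.154e-10
λ_eff = λ(1 − P_K) = 5.36·(1 − 2.154e-10) = 5.36·1.000000 = 5.3600 /hr

Final: 5.3600 /hr


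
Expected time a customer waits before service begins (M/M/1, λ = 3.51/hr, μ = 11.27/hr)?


ρ = 3.51/11.27 = 0.3114
Wq = ρ/(μ−λ) = 0.3114/(11.27 − 3.51) = 0.3114/7.76 = 0.04013 hr

Final: 0.04013 hr


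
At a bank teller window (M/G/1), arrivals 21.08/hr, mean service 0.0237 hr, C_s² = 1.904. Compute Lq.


ρ = λ·E[S] = 21.08·0.0237 = 0.4996
Lq = ρ²(1+C_s²)/(2(1−ρ)) = 0.2496·(1+1.904)/(2·0.5004)
= 0.2496·2.9040/1.0008 = 0.72424

Final: 0.72424


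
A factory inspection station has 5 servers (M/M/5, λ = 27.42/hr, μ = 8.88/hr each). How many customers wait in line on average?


a = λ/μ = 3.0878; ρ = a/5 = 0.6176
P₀ = 0.042253
Lq = P₀·a^c·ρ / (c!·(1−ρ)²) = 0.042253·280.71940·0.6176/(120·0.14625)
= 0.41737

Final: 0.41737


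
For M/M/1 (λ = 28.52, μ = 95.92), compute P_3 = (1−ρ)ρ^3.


ρ = 28.52/95.92 = 0.2973
P_n = (1−ρ)·ρ^n = (1 − 0.2973)·0.2973^3 = 0.7027·0.026286 = 0.018470

Final: 0.018470


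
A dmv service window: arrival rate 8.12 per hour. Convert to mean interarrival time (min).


Mean interarrival time = 1/λ = 1/8.12 hour = 0.12315 hour
In minutes: 0.12315 × 60 = 7.3892 min

Final: 7.3892 min


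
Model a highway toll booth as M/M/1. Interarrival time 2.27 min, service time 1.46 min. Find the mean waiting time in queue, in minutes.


λ = 60/2.27 = 26.4317 /hr
μ = 60/1.46 = 41.0959 /hr
ρ = λ/μ = 26.4317/41.0959 = 0.6432
Wq = ρ/(μ−λ) = 0.6432/(41.0959−26.4317) = 0.04386 hr
In minutes: 0.04386·60 = 2.632 min

Final: 2.632 min


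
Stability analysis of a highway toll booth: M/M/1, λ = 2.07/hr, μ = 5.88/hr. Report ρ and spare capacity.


Total capacity cμ = 1·5.88 = 5.88/hr
ρ = λ/(cμ) = 2.07/5.88 = 0.3520
Stable ⇔ ρ < 1: YES
Spare capacity = cμ − λ = 5.88 − 2.07 = 3.81/hr

Final: ρ = 0.3520; stable; margin = 3.81/hr


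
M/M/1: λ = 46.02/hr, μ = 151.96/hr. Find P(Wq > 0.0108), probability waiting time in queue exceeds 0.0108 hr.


ρ = 46.02/151.96 = 0.3028
P(Wq > t) = ρ·e^{−(μ−λ)t} = 0.3028·e^{−1.1442}
= 0.3028·0.318494 = 0.096454

Final: 0.096454


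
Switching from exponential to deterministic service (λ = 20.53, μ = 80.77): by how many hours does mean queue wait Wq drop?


ρ = 20.53/80.77 = 0.2542
Wq(M/M/1) = ρ/(μ−λ) = 0.2542/60.24 = 0.004219 hr
Wq(M/D/1) = ρ/(2(μ−λ)) = 0.002110 hr
Savings = 0.004219 − 0.002110 = 0.002110 hr

Final: 0.002110 hr


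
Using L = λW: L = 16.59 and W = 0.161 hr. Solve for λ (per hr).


λ = L/W = 16.59/0.161 = 103.0435 /hr

Final: 103.0435 /hr


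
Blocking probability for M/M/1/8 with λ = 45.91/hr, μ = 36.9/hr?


ρ = λ/μ = 45.91/36.9 = 1.2442
P_K = (1−ρ)ρ^K/(1−ρ^(K+1)) = (-0.2442·5.741791)/(1 − 7.143784)
= -1.401993/-6.143784 = 0.228197

Final: 0.228197


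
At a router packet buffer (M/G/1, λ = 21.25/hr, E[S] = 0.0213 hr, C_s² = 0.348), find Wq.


ρ = λ·E[S] = 21.25·0.0213 = 0.4526
E[S²] = E[S]²(1+C_s²) = 0.0213²·(1+0.348) = 0.0006116
Wq = λ·E[S²]/(2(1−ρ)) = 21.25·0.0006116/(2·0.5474) = 0.01187 hr

Final: 0.01187 hr


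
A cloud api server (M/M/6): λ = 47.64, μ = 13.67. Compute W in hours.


a = 3.4850; ρ = 0.5808; P₀ = 0.029431
Lq = P₀·a^c·ρ/(c!(1−ρ)²) = 0.24208
Wq = Lq/λ = 0.24208/47.64 = 0.005082 hr
W = Wq + 1/μ = 0.005082 + 0.07315 = 0.07823 hr

Final: 0.07823 hr


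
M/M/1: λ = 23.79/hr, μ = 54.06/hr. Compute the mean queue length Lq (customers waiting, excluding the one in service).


ρ = 23.79/54.06 = 0.4401
Lq = ρ²/(1−ρ) = 0.1937/0.5599 = 0.3459

Final: 0.3459


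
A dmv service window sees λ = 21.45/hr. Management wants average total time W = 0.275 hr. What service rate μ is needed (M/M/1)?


W = 1/(μ−λ) ⇒ μ − λ = 1/W = 1/0.275 = 3.6364
μ = λ + 1/W = 21.45 + 3.6364 = 25.0864 per hr

Final: 25.0864 /hr


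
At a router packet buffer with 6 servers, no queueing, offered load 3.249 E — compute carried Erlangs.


B(6,3.249) = 0.066581 (Erlang-B)
Carried load = a(1 − B) = 3.249·(1 − 0.066581) = 3.249·0.933419 = 3.0327 E

Final: 3.0327 Erlangs


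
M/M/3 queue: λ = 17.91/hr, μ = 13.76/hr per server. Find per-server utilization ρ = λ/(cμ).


ρ = λ/(cμ) = 17.91/(3·13.76) = 17.91/41.28 = 0.4339

Final: 0.4339


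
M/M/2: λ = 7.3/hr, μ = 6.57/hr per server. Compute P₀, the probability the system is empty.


a = λ/μ = 7.3/6.57 = 1.1111; ρ = a/c = 0.5556
Σ_{k=0}^{1} a^k/k! (terms k=0..1) = 1.00000 + 1.11111 = 2.11111
Tail: a^2/(2!(1−ρ)) = 1.23457/(2·0.4444) = 1.38889
P₀ = 1/(2.11111 + 1.38889) = 1/3.50000 = 0.285714

Final: 0.285714


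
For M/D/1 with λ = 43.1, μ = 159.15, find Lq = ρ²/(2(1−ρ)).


ρ = 43.1/159.15 = 0.2708
M/D/1: Lq = ρ²/(2(1−ρ)) = 0.07334/(2·0.7292) = 0.05029

Final: 0.05029


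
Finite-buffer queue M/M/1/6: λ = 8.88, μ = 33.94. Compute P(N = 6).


ρ = λ/μ = 8.88/33.94 = 0.2616
P_K = (1−ρ)ρ^K/(1−ρ^(K+1)) = (0.7384·0.0003208)/(1 − 0.00008393)
= 0.0002369/0.999916 = 0.0002369

Final: 0.0002369


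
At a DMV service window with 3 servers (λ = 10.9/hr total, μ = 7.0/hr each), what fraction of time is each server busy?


ρ = λ/(cμ) = 10.9/(3·7.0) = 10.9/21.00 = 0.5190

Final: 0.5190


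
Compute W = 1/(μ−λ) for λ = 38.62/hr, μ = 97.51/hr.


W = 1/(μ−λ) = 1/(97.51 − 38.62) = 1/58.89 = 0.01698 hr

Final: 0.01698 hr


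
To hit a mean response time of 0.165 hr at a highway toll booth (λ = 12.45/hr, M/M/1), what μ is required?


W = 1/(μ−λ) ⇒ μ − λ = 1/W = 1/0.165 = 6.0606
μ = λ + 1/W = 12.45 + 6.0606 = 18.5106 per hr

Final: 18.5106 /hr


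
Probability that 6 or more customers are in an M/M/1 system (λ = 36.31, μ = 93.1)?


ρ = 36.31/93.1 = 0.3900
P(N ≥ n) = ρ^n = 0.3900^6 = 0.003519

Final: 0.003519


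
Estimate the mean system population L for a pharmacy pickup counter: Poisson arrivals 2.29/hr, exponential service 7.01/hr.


ρ = λ/μ = 2.29/7.01 = 0.3267
L = ρ/(1−ρ) = 0.3267/(1 − 0.3267) = 0.3267/0.6733 = 0.4852

Final: 0.4852


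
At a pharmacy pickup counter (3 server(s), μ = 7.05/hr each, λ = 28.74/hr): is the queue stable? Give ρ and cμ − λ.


Total capacity cμ = 3·7.05 = 21.15/hr
ρ = λ/(cμ) = 28.74/21.15 = 1.3589
Stable ⇔ ρ < 1: NO
Spare capacity = cμ − λ = 21.15 − 28.74 = -7.59/hr

Final: ρ = 1.3589; unstable; margin = -7.59/hr


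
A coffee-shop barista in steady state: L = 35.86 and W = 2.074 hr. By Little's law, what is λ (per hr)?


λ = L/W = 35.86/2.074 = 17.2903 /hr

Final: 17.2903 /hr


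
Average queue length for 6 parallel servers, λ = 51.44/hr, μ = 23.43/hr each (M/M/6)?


a = λ/μ = 2.1955; ρ = a/6 = 0.3659
P₀ = 0.111016
Lq = P₀·a^c·ρ / (c!·(1−ρ)²) = 0.111016·111.98814·0.3659/(720·0.40207)
= 0.01571

Final: 0.01571


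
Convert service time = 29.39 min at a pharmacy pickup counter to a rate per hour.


μ = 1/(service time) in consistent units.
1 hour = 60 min, so μ = 60/29.39 = 2.0415 per hour

Final: 2.0415 /hr


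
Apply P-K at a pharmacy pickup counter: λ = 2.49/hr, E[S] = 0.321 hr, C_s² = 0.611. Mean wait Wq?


ρ = λ·E[S] = 2.49·0.321 = 0.7993
E[S²] = E[S]²(1+C_s²) = 0.321²·(1+0.611) = 0.165999
Wq = λ·E[S²]/(2(1−ρ)) = 2.49·0.165999/(2·0.2007) = 1.02969 hr

Final: 1.02969 hr


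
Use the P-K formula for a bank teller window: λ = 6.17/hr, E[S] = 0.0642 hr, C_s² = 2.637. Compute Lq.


ρ = λ·E[S] = 6.17·0.0642 = 0.3961
Lq = ρ²(1+C_s²)/(2(1−ρ)) = 0.1569·(1+2.637)/(2·0.6039)
= 0.1569·3.6370/1.2078 = 0.47250

Final: 0.47250


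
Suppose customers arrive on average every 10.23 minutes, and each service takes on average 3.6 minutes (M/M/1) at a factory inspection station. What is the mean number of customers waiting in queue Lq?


λ = 60/10.23 = 5.8651 /hr
μ = 60/3.6 = 16.6667 /hr
ρ = λ/μ = 5.8651/16.6667 = 0.3519
Lq = ρ²/(1−ρ) = 0.1238/0.6481 = 0.1911

Final: 0.1911


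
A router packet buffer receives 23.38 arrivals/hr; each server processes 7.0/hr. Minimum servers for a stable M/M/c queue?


Stability requires cμ > λ ⇔ c > λ/μ.
λ/μ = 23.38/7.0 = 3.3400
Minimum integer c = ⌊3.3400⌋ + 1 = 4
Check: 4·7.0 = 28.00 > 23.38, while 3·7.0 = 21.00 ≤ 23.38

Final: 4 servers


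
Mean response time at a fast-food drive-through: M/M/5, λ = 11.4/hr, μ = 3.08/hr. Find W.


a = 3.7013; ρ = 0.7403; P₀ = 0.019956
Lq = P₀·a^c·ρ/(c!(1−ρ)²) = 1.26759
Wq = Lq/λ = 1.26759/11.4 = 0.11119 hr
W = Wq + 1/μ = 0.11119 + 0.32468 = 0.43587 hr

Final: 0.43587 hr


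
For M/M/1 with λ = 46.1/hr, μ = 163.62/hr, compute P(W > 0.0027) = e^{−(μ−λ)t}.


W ~ Exponential(μ−λ) for M/M/1.
μ − λ = 163.62 − 46.1 = 117.5200
P(W > t) = e^{−(μ−λ)t} = e^{−0.3173} = 0.728109

Final: 0.728109


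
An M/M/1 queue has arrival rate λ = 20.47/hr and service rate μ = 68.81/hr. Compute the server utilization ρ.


ρ = λ/μ = 20.47/68.81 = 0.2975

Final: 0.2975


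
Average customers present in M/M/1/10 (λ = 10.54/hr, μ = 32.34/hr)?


ρ = 10.54/32.34 = 0.3259
L = ρ[1 − (K+1)ρ^K + Kρ^(K+1)] / [(1−ρ)(1−ρ^(K+1))]
Numerator: 0.3259·(1 − 11·0.00001352 + 10·0.000004407) = 0.325878
Denominator: (0.6741)·(0.999996) = 0.674085
L = 0.325878/0.674085 = 0.4834

Final: 0.4834


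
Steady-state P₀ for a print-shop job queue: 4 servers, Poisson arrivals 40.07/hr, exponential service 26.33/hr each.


a = λ/μ = 40.07/26.33 = 1.5218; ρ = a/c = 0.3805
Σ_{k=0}^{3} a^k/k! (terms k=0..3) = 1.00000 + 1.52184 + 1.15800 + 0.58743 = 4.26726
Tail: a^4/(4!(1−ρ)) = 5.36382/(24·0.6195) = 0.36074
P₀ = 1/(4.26726 + 0.36074) = 1/4.62800 = 0.216076

Final: 0.216076


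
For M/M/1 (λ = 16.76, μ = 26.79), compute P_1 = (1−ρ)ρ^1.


ρ = 16.76/26.79 = 0.6256
P_n = (1−ρ)·ρ^n = (1 − 0.6256)·0.6256^1 = 0.3744·0.625607 = 0.234223

Final: 0.234223


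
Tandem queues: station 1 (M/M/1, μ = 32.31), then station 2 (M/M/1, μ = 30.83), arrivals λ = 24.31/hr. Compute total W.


Each node sees arrival rate λ = 24.31/hr (tandem ⇒ throughput preserved).
W₁ = 1/(μ₁−λ) = 1/(32.31−24.31) = 0.12500 hr
W₂ = 1/(μ₂−λ) = 1/(30.83−24.31) = 0.15337 hr
W_total = W₁ + W₂ = 0.12500 + 0.15337 = 0.27837 hr

Final: 0.27837 hr


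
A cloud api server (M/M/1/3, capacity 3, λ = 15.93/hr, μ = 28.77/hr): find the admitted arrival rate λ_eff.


ρ = 0.5537; P_K = (1−ρ)ρ^3/(1−ρ^4) = 0.083622
λ_eff = λ(1 − P_K) = 15.93·(1 − 0.083622) = 15.93·0.916378 = 14.5979 /hr

Final: 14.5979 /hr


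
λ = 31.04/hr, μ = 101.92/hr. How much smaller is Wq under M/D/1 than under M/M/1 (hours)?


ρ = 31.04/101.92 = 0.3046
Wq(M/M/1) = ρ/(μ−λ) = 0.3046/70.88 = 0.004297 hr
Wq(M/D/1) = ρ/(2(μ−λ)) = 0.002148 hr
Savings = 0.004297 − 0.002148 = 0.002148 hr

Final: 0.002148 hr


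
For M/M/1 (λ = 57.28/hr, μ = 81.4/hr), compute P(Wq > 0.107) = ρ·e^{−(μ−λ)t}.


ρ = 57.28/81.4 = 0.7037
P(Wq > t) = ρ·e^{−(μ−λ)t} = 0.7037·e^{−2.5808}
= 0.7037·0.075710 = 0.053276

Final: 0.053276


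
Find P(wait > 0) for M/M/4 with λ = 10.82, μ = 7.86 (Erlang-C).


a = λ/μ = 1.3766; ρ = a/4 = 0.3441
P₀ = 0.250815 (from M/M/c formula)
C(c,a) = [a^c/(c!(1−ρ))]·P₀ = [3.59103/(24·0.6559)]·0.250815
= 0.22814·0.250815 = 0.057221

Final: 0.057221


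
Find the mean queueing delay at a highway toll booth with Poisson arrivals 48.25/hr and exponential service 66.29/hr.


ρ = 48.25/66.29 = 0.7279
Wq = ρ/(μ−λ) = 0.7279/(66.29 − 48.25) = 0.7279/18.04 = 0.04035 hr

Final: 0.04035 hr


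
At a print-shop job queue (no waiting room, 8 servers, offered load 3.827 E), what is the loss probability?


B(c,a) = (a^c/c!) / Σ_{k=0}^{c} a^k/k!
a^8/8! = 1.141162
Σ terms (k=0..8): 1.00000 + 3.82700 + 7.32296 + 9.34166 + 8.93763 + 6.84087 + 4.36333 + 2.38550 + 1.14116 = 45.160117
B = 1.141162/45.160117 = 0.025269

Final: 0.025269


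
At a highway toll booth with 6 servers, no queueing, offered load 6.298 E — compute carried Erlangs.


B(6,6.298) = 0.285518 (Erlang-B)
Carried load = a(1 − B) = 6.298·(1 − 0.285518) = 6.298·0.714482 = 4.4998 E

Final: 4.4998 Erlangs


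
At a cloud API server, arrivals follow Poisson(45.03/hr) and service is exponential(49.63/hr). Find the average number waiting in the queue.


ρ = 45.03/49.63 = 0.9073
Lq = ρ²/(1−ρ) = 0.8232/0.09269 = 8.8818

Final: 8.8818


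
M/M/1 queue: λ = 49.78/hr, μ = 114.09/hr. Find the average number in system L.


ρ = λ/μ = 49.78/114.09 = 0.4363
L = ρ/(1−ρ) = 0.4363/(1 − 0.4363) = 0.4363/0.5637 = 0.7741

Final: 0.7741


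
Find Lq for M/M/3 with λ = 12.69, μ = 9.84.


a = λ/μ = 1.2896; ρ = a/3 = 0.4299
P₀ = 0.266793
Lq = P₀·a^c·ρ / (c!·(1−ρ)²) = 0.266793·2.14486·0.4299/(6·0.32504)
= 0.12613

Final: 0.12613


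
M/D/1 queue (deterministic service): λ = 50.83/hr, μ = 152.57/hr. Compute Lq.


ρ = 50.83/152.57 = 0.3332
M/D/1: Lq = ρ²/(2(1−ρ)) = 0.1110/(2·0.6668) = 0.08322

Final: 0.08322


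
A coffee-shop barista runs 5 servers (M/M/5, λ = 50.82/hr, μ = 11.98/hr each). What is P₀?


a = λ/μ = 50.82/11.98 = 4.2421; ρ = a/c = 0.8484
Σ_{k=0}^{4} a^k/k! (terms k=0..4) = 1.00000 + 4.24207 + 8.99758 + 12.72279 + 13.49274 = 40.45518
Tail: a^5/(5!(1−ρ)) = 1373.69151/(120·0.1516) = 75.51773
P₀ = 1/(40.45518 + 75.51773) = 1/115.97291 = 0.008623

Final: 0.008623


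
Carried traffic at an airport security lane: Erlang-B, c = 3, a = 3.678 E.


B(3,3.678) = 0.420206 (Erlang-B)
Carried load = a(1 − B) = 3.678·(1 − 0.420206) = 3.678·0.579794 = 2.1325 E

Final: 2.1325 Erlangs


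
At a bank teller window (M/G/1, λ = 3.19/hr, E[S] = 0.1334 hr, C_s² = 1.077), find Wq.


ρ = λ·E[S] = 3.19·0.1334 = 0.4255
E[S²] = E[S]²(1+C_s²) = 0.1334²·(1+1.077) = 0.036961
Wq = λ·E[S²]/(2(1−ρ)) = 3.19·0.036961/(2·0.5745) = 0.10263 hr

Final: 0.10263 hr


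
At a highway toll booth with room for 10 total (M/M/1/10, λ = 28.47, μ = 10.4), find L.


ρ = 28.47/10.4 = 2.7375
L = ρ[1 − (K+1)ρ^K + Kρ^(K+1)] / [(1−ρ)(1−ρ^(K+1))]
Numerator: 2.7375·(1 − 11·23634.220252 + 10·64698.677939) = 1059443.588749
Denominator: (-1.7375)·(-64697.677939) = 112412.215419
L = 1059443.588749/112412.215419 = 9.4246

Final: 9.4246


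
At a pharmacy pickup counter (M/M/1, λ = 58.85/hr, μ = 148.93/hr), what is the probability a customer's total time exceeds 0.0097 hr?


W ~ Exponential(μ−λ) for M/M/1.
μ − λ = 148.93 − 58.85 = 90.0800
P(W > t) = e^{−(μ−λ)t} = e^{−0.8738} = 0.417373

Final: 0.417373


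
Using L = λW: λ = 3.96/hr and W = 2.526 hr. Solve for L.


L = λW = 3.96·2.526 = 10.0030

Final: 10.0030


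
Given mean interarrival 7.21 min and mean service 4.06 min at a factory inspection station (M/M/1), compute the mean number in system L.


λ = 60/7.21 = 8.3218 /hr
μ = 60/4.06 = 14.7783 /hr
ρ = λ/μ = 8.3218/14.7783 = 0.5631
L = ρ/(1−ρ) = 0.5631/0.4369 = 1.2889

Final: 1.2889


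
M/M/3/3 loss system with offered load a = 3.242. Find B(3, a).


B(c,a) = (a^c/c!) / Σ_{k=0}^{c} a^k/k!
a^3/3! = 5.679208
Σ terms (k=0..3): 1.00000 + 3.24200 + 5.25528 + 5.67921 = 15.176490
B = 5.679208/15.176490 = 0.374211

Final: 0.374211


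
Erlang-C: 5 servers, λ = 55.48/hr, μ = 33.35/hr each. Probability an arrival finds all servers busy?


a = λ/μ = 1.6636; ρ = a/5 = 0.3327
P₀ = 0.188934 (from M/M/c formula)
C(c,a) = [a^c/(c!(1−ρ))]·P₀ = [12.74099/(120·0.6673)]·0.188934
= 0.15911·0.188934 = 0.030062

Final: 0.030062


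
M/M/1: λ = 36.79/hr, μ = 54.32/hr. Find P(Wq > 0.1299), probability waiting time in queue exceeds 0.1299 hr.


ρ = 36.79/54.32 = 0.6773
P(Wq > t) = ρ·e^{−(μ−λ)t} = 0.6773·e^{−2.2771}
= 0.6773·0.102576 = 0.069473

Final: 0.069473


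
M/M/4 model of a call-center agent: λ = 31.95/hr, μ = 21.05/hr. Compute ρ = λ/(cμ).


ρ = λ/(cμ) = 31.95/(4·21.05) = 31.95/84.20 = 0.3795

Final: 0.3795


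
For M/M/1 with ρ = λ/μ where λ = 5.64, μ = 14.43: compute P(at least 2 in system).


ρ = 5.64/14.43 = 0.3909
P(N ≥ n) = ρ^n = 0.3909^2 = 0.152766

Final: 0.152766


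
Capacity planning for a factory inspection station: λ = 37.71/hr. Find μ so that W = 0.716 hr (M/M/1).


W = 1/(μ−λ) ⇒ μ − λ = 1/W = 1/0.716 = 1.3966
μ = λ + 1/W = 37.71 + 1.3966 = 39.1066 per hr

Final: 39.1066 /hr


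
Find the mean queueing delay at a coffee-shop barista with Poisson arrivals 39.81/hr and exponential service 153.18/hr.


ρ = 39.81/153.18 = 0.2599
Wq = ρ/(μ−λ) = 0.2599/(153.18 − 39.81) = 0.2599/113.37 = 0.002292 hr

Final: 0.002292 hr


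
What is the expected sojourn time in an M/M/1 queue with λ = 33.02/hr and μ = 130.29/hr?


W = 1/(μ−λ) = 1/(130.29 − 33.02) = 1/97.27 = 0.01028 hr

Final: 0.01028 hr


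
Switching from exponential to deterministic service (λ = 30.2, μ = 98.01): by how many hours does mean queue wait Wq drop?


ρ = 30.2/98.01 = 0.3081
Wq(M/M/1) = ρ/(μ−λ) = 0.3081/67.81 = 0.004544 hr
Wq(M/D/1) = ρ/(2(μ−λ)) = 0.002272 hr
Savings = 0.004544 − 0.002272 = 0.002272 hr

Final: 0.002272 hr


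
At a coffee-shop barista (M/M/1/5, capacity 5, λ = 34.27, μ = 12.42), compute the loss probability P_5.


ρ = λ/μ = 34.27/12.42 = 2.7593
P_K = (1−ρ)ρ^K/(1−ρ^(K+1)) = (-1.7593·159.942008)/(1 − 441.321465)
= -281.379458/-440.321465 = 0.639032

Final: 0.639032


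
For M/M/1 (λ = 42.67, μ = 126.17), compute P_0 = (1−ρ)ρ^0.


ρ = 42.67/126.17 = 0.3382
P_n = (1−ρ)·ρ^n = (1 − 0.3382)·0.3382^0 = 0.6618·1.000000 = 0.661806

Final: 0.661806


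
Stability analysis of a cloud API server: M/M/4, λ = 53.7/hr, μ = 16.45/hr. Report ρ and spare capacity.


Total capacity cμ = 4·16.45 = 65.80/hr
ρ = λ/(cμ) = 53.7/65.80 = 0.8161
Stable ⇔ ρ < 1: YES
Spare capacity = cμ − λ = 65.80 − 53.7 = 12.10/hr

Final: ρ = 0.8161; stable; margin = 12.10/hr


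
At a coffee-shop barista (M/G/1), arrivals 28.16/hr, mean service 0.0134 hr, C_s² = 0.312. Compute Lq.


ρ = λ·E[S] = 28.16·0.0134 = 0.3773
Lq = ρ²(1+C_s²)/(2(1−ρ)) = 0.1424·(1+0.312)/(2·0.6227)
= 0.1424·1.3120/1.2453 = 0.15001

Final: 0.15001


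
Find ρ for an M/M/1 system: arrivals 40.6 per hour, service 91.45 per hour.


ρ = λ/μ = 40.6/91.45 = 0.4440

Final: 0.4440


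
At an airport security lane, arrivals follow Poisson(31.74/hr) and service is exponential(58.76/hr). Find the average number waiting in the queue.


ρ = 31.74/58.76 = 0.5402
Lq = ρ²/(1−ρ) = 0.2918/0.4598 = 0.6345

Final: 0.6345


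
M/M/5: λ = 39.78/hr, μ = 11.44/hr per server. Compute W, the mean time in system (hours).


a = 3.4773; ρ = 0.6955; P₀ = 0.026643
Lq = P₀·a^c·ρ/(c!(1−ρ)²) = 0.84637
Wq = Lq/λ = 0.84637/39.78 = 0.02128 hr
W = Wq + 1/μ = 0.02128 + 0.08741 = 0.10869 hr

Final: 0.10869 hr


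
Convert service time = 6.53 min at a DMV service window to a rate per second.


μ = 1/(service time) in consistent units.
1 second = 0.0166667 min, so μ = 0.0166667/6.53 = 0.002552 per second

Final: 0.002552 /sec


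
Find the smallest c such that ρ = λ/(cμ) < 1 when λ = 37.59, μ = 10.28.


Stability requires cμ > λ ⇔ c > λ/μ.
λ/μ = 37.59/10.28 = 3.6566
Minimum integer c = ⌊3.6566⌋ + 1 = 4
Check: 4·10.28 = 41.12 > 37.59, while 3·10.28 = 30.84 ≤ 37.59

Final: 4 servers


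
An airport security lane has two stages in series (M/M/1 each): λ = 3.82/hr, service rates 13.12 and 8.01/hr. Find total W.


Each node sees arrival rate λ = 3.82/hr (tandem ⇒ throughput preserved).
W₁ = 1/(μ₁−λ) = 1/(13.12−3.82) = 0.10753 hr
W₂ = 1/(μ₂−λ) = 1/(8.01−3.82) = 0.23866 hr
W_total = W₁ + W₂ = 0.10753 + 0.23866 = 0.34619 hr

Final: 0.34619 hr


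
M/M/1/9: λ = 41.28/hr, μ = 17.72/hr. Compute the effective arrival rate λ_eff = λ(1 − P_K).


ρ = 2.3296; P_K = (1−ρ)ρ^9/(1−ρ^10) = 0.570858
λ_eff = λ(1 − P_K) = 41.28·(1 − 0.570858) = 41.28·0.429142 = 17.7150 /hr

Final: 17.7150 /hr


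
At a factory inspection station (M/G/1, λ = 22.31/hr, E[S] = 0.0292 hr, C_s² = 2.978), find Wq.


ρ = λ·E[S] = 22.31·0.0292 = 0.6515
E[S²] = E[S]²(1+C_s²) = 0.0292²·(1+2.978) = 0.003392
Wq = λ·E[S²]/(2(1−ρ)) = 22.31·0.003392/(2·0.3485) = 0.10855 hr

Final: 0.10855 hr


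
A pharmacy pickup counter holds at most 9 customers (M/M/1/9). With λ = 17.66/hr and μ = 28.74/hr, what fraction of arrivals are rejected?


ρ = λ/μ = 17.66/28.74 = 0.6145
P_K = (1−ρ)ρ^K/(1−ρ^(K+1)) = (0.3855·0.012489)/(1 − 0.007674)
= 0.004815/0.992326 = 0.004852

Final: 0.004852


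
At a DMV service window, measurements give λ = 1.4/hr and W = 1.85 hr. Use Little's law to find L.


L = λW = 1.4·1.85 = 2.5900

Final: 2.5900


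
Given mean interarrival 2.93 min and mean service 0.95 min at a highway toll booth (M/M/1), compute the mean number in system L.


λ = 60/2.93 = 20.4778 /hr
μ = 60/0.95 = 63.1579 /hr
ρ = λ/μ = 20.4778/63.1579 = 0.3242
L = ρ/(1−ρ) = 0.3242/0.6758 = 0.4798

Final: 0.4798


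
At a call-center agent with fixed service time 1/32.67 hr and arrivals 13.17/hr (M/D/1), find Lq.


ρ = 13.17/32.67 = 0.4031
M/D/1: Lq = ρ²/(2(1−ρ)) = 0.1625/(2·0.5969) = 0.13613

Final: 0.13613


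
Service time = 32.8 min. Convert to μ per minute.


μ = 1/(service time) in consistent units.
1 minute = 1 min, so μ = 1/32.8 = 0.03049 per minute

Final: 0.03049 /min


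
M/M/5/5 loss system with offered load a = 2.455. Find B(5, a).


B(c,a) = (a^c/c!) / Σ_{k=0}^{c} a^k/k!
a^5/5! = 0.743150
Σ terms (k=0..5): 1.00000 + 2.45500 + 3.01351 + 2.46606 + 1.51354 + 0.74315 = 11.191263
B = 0.743150/11.191263 = 0.066404

Final: 0.066404


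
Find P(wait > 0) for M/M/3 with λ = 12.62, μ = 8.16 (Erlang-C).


a = λ/μ = 1.5466; ρ = a/3 = 0.5155
P₀ = 0.199399 (from M/M/c formula)
C(c,a) = [a^c/(c!(1−ρ))]·P₀ = [3.69920/(6·0.4845)]·0.199399
= 1.27257·0.199399 = 0.253750

Final: 0.253750


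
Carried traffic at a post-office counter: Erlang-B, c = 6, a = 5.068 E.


B(6,5.068) = 0.196954 (Erlang-B)
Carried load = a(1 − B) = 5.068·(1 − 0.196954) = 5.068·0.803046 = 4.0698 E

Final: 4.0698 Erlangs


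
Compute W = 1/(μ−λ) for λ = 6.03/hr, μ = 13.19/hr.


W = 1/(μ−λ) = 1/(13.19 − 6.03) = 1/7.16 = 0.1397 hr

Final: 0.1397 hr


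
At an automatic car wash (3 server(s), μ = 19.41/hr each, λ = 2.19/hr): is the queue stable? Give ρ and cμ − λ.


Total capacity cμ = 3·19.41 = 58.23/hr
ρ = λ/(cμ) = 2.19/58.23 = 0.03761
Stable ⇔ ρ < 1: YES
Spare capacity = cμ − λ = 58.23 − 2.19 = 56.04/hr

Final: ρ = 0.03761; stable; margin = 56.04/hr


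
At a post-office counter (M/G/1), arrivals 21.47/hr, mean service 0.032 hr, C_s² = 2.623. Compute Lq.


ρ = λ·E[S] = 21.47·0.032 = 0.6870
Lq = ρ²(1+C_s²)/(2(1−ρ)) = 0.4720·(1+2.623)/(2·0.3130)
= 0.4720·3.6230/0.6259 = 2.73221

Final: 2.73221


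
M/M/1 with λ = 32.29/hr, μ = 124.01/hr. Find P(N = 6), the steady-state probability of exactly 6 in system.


ρ = 32.29/124.01 = 0.2604
P_n = (1−ρ)·ρ^n = (1 − 0.2604)·0.2604^6 = 0.7396·0.0003117 = 0.0002305

Final: 0.0002305


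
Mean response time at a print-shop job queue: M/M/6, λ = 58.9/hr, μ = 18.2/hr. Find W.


a = 3.2363; ρ = 0.5394; P₀ = 0.038292
Lq = P₀·a^c·ρ/(c!(1−ρ)²) = 0.15533
Wq = Lq/λ = 0.15533/58.9 = 0.002637 hr
W = Wq + 1/μ = 0.002637 + 0.05495 = 0.05758 hr

Final: 0.05758 hr


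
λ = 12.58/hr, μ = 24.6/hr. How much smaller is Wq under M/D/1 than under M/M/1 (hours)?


ρ = 12.58/24.6 = 0.5114
Wq(M/M/1) = ρ/(μ−λ) = 0.5114/12.02 = 0.04254 hr
Wq(M/D/1) = ρ/(2(μ−λ)) = 0.02127 hr
Savings = 0.04254 − 0.02127 = 0.02127 hr

Final: 0.02127 hr


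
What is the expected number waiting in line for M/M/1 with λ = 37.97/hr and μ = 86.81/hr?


ρ = 37.97/86.81 = 0.4374
Lq = ρ²/(1−ρ) = 0.1913/0.5626 = 0.3400

Final: 0.3400


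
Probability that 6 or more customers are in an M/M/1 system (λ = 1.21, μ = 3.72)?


ρ = 1.21/3.72 = 0.3253
P(N ≥ n) = ρ^n = 0.3253^6 = 0.001184

Final: 0.001184


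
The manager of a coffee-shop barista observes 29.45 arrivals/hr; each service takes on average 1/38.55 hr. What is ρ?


ρ = λ/μ = 29.45/38.55 = 0.7639

Final: 0.7639


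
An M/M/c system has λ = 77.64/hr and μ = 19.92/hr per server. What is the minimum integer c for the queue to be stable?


Stability requires cμ > λ ⇔ c > λ/μ.
λ/μ = 77.64/19.92 = 3.8976
Minimum integer c = ⌊3.8976⌋ + 1 = 4
Check: 4·19.92 = 79.68 > 77.64, while 3·19.92 = 59.76 ≤ 77.64

Final: 4 servers


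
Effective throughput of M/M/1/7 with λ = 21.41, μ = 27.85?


ρ = 0.7688; P_K = (1−ρ)ρ^7/(1−ρ^8) = 0.041793
λ_eff = λ(1 − P_K) = 21.41·(1 − 0.041793) = 21.41·0.958207 = 20.5152 /hr

Final: 20.5152 /hr


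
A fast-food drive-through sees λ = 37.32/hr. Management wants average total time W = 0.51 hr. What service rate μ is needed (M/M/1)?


W = 1/(μ−λ) ⇒ μ − λ = 1/W = 1/0.51 = 1.9608
μ = λ + 1/W = 37.32 + 1.9608 = 39.2808 per hr

Final: 39.2808 /hr


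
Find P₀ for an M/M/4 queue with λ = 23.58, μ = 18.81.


a = λ/μ = 23.58/18.81 = 1.2536; ρ = a/c = 0.3134
Σ_{k=0}^{3} a^k/k! (terms k=0..3) = 1.00000 + 1.25359 + 0.78574 + 0.32833 = 3.36766
Tail: a^4/(4!(1−ρ)) = 2.46956/(24·0.6866) = 0.14987
P₀ = 1/(3.36766 + 0.14987) = 1/3.51753 = 0.284290

Final: 0.284290


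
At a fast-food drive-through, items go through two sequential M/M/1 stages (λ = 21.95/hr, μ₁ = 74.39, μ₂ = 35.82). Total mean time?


Each node sees arrival rate λ = 21.95/hr (tandem ⇒ throughput preserved).
W₁ = 1/(μ₁−λ) = 1/(74.39−21.95) = 0.01907 hr
W₂ = 1/(μ₂−λ) = 1/(35.82−21.95) = 0.07210 hr
W_total = W₁ + W₂ = 0.01907 + 0.07210 = 0.09117 hr

Final: 0.09117 hr


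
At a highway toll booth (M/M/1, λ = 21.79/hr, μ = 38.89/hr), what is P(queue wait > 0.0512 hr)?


ρ = 21.79/38.89 = 0.5603
P(Wq > t) = ρ·e^{−(μ−λ)t} = 0.5603·e^{−0.8755}
= 0.5603·0.416645 = 0.233446

Final: 0.233446


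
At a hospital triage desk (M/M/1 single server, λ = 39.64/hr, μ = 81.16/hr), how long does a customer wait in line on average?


ρ = 39.64/81.16 = 0.4884
Wq = ρ/(μ−λ) = 0.4884/(81.16 − 39.64) = 0.4884/41.52 = 0.01176 hr

Final: 0.01176 hr


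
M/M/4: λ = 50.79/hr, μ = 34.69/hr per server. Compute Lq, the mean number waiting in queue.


a = λ/μ = 1.4641; ρ = a/4 = 0.3660
P₀ = 0.229305
Lq = P₀·a^c·ρ / (c!·(1−ρ)²) = 0.229305·4.59511·0.3660/(24·0.40192)
= 0.03998

Final: 0.03998


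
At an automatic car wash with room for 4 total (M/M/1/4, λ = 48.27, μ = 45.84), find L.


ρ = 48.27/45.84 = 1.0530
L = ρ[1 − (K+1)ρ^K + Kρ^(K+1)] / [(1−ρ)(1−ρ^(K+1))]
Numerator: 1.0530·(1 − 5·1.229506 + 4·1.294683) = 0.032854
Denominator: (-0.05301)·(-0.294683) = 0.015621
L = 0.032854/0.015621 = 2.1032

Final: 2.1032


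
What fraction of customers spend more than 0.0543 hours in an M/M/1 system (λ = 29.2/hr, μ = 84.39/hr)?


W ~ Exponential(μ−λ) for M/M/1.
μ − λ = 84.39 − 29.2 = 55.1900
P(W > t) = e^{−(μ−λ)t} = e^{−2.9968} = 0.049946

Final: 0.049946


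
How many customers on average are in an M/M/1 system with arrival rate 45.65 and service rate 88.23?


ρ = λ/μ = 45.65/88.23 = 0.5174
L = ρ/(1−ρ) = 0.5174/(1 − 0.5174) = 0.5174/0.4826 = 1.0721

Final: 1.0721


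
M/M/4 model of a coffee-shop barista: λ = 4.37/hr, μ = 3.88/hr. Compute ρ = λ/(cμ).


ρ = λ/(cμ) = 4.37/(4·3.88) = 4.37/15.52 = 0.2816

Final: 0.2816


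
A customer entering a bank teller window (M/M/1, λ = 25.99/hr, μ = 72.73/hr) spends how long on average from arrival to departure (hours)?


W = 1/(μ−λ) = 1/(72.73 − 25.99) = 1/46.74 = 0.02139 hr

Final: 0.02139 hr


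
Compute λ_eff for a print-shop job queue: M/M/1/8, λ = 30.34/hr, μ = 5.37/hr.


ρ = 5.6499; P_K = (1−ρ)ρ^8/(1−ρ^9) = 0.823006
λ_eff = λ(1 − P_K) = 30.34·(1 − 0.823006) = 30.34·0.176994 = 5.3700 /hr

Final: 5.3700 /hr


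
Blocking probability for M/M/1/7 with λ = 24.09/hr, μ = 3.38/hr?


ρ = λ/μ = 24.09/3.38 = 7.1272
P_K = (1−ρ)ρ^K/(1−ρ^(K+1)) = (-6.1272·934201.796350)/(1 − 6658260.731970)
= -5724058.935621/-6658259.731970 = 0.859693

Final: 0.859693


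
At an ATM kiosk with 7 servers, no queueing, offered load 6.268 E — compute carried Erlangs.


B(7,6.268) = 0.202444 (Erlang-B)
Carried load = a(1 − B) = 6.268·(1 − 0.202444) = 6.268·0.797556 = 4.9991 E

Final: 4.9991 Erlangs


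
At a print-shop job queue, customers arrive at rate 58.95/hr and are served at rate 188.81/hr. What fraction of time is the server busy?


ρ = λ/μ = 58.95/188.81 = 0.3122

Final: 0.3122


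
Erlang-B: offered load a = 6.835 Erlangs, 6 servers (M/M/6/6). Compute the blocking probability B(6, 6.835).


B(c,a) = (a^c/c!) / Σ_{k=0}^{c} a^k/k!
a^6/6! = 141.611531
Σ terms (k=0..6): 1.00000 + 6.83500 + 23.35861 + 53.21871 + 90.93746 + 124.31151 + 141.61153 = 441.272824
B = 141.611531/441.272824 = 0.320916

Final: 0.320916


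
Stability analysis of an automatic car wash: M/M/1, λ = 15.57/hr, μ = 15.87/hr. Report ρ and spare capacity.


Total capacity cμ = 1·15.87 = 15.87/hr
ρ = λ/(cμ) = 15.57/15.87 = 0.9811
Stable ⇔ ρ < 1: YES
Spare capacity = cμ − λ = 15.87 − 15.57 = 0.30/hr

Final: ρ = 0.9811; stable; margin = 0.30/hr


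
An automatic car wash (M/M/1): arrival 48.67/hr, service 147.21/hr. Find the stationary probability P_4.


ρ = 48.67/147.21 = 0.3306
P_n = (1−ρ)·ρ^n = (1 − 0.3306)·0.3306^4 = 0.6694·0.011948 = 0.007998

Final: 0.007998


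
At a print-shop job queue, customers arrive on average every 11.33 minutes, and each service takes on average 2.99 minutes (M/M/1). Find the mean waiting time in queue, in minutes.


λ = 60/11.33 = 5.2957 /hr
μ = 60/2.99 = 20.0669 /hr
ρ = λ/μ = 5.2957/20.0669 = 0.2639
Wq = ρ/(μ−λ) = 0.2639/(20.0669−5.2957) = 0.01787 hr
In minutes: 0.01787·60 = 1.072 min

Final: 1.072 min


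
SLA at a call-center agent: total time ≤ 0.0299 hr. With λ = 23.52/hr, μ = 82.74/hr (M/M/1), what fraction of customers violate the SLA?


W ~ Exponential(μ−λ) for M/M/1.
μ − λ = 82.74 − 23.52 = 59.2200
P(W > t) = e^{−(μ−λ)t} = e^{−1.7707} = 0.170218

Final: 0.170218


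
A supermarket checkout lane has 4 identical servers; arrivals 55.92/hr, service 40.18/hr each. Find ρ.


ρ = λ/(cμ) = 55.92/(4·40.18) = 55.92/160.72 = 0.3479

Final: 0.3479


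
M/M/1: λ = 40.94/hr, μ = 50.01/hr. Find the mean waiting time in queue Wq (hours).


ρ = 40.94/50.01 = 0.8186
Wq = ρ/(μ−λ) = 0.8186/(50.01 − 40.94) = 0.8186/9.07 = 0.09026 hr

Final: 0.09026 hr


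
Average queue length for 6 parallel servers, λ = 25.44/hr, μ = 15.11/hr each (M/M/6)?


a = λ/μ = 1.6837; ρ = a/6 = 0.2806
P₀ = 0.185599
Lq = P₀·a^c·ρ / (c!·(1−ρ)²) = 0.185599·22.77801·0.2806/(720·0.51752)
= 0.003184

Final: 0.003184
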